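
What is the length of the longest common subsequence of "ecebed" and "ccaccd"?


LCS of "ecebed" and "ccaccd"
DP table:
           c    c    a    c    c    d
      0    0    0    0    0    0    0
  e   0    0    0    0    0    0    0
  c   0    1    1    1    1    1    1
  e   0    1    1    1    1    1    1
  b   0    1    1    1    1    1    1
  e   0    1    1    1    1    1    1
  d   0    1    1    1    1    1    2
LCS length = dp[6][6] = 2

2


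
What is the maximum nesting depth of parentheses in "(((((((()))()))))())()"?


Input: "(((((((()))()))))())()"
Tracking depth:
  Position 0 '(': depth becomes 1
  Position 1 '(': depth becomes 2
  Position 2 '(': depth becomes 3
  Position 3 '(': depth becomes 4
  Position 4 '(': depth becomes 5
  Position 5 '(': depth becomes 6
  Position 6 '(': depth becomes 7
  Position 7 '(': depth becomes 8
  Position 8 ')': depth becomes 7
  Position 9 ')': depth becomes 6
  Position 10 ')': depth becomes 5
  Position 11 '(': depth becomes 6
  Position 12 ')': depth becomes 5
  Position 13 ')': depth becomes 4
  Position 14 ')': depth becomes 3
  Position 15 ')': depth becomes 2
  Position 16 ')': depth becomes 1
  Position 17 '(': depth becomes 2
  Position 18 ')': depth becomes 1
  Position 19 ')': depth becomes 0
  Position 20 '(': depth becomes 1
  Position 21 ')': depth becomes 0
Maximum depth reached: 8

8


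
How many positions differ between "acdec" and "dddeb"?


Comparing "acdec" and "dddeb" position by position:
  Position 0: 'a' vs 'd' => DIFFER
  Position 1: 'c' vs 'd' => DIFFER
  Position 2: 'd' vs 'd' => same
  Position 3: 'e' vs 'e' => same
  Position 4: 'c' vs 'b' => DIFFER
Positions that differ: 3

3


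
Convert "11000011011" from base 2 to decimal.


Input: "11000011011" in base 2
Positional expansion:
  Digit '1' (value 1) x 2^10 = 1024
  Digit '1' (value 1) x 2^9 = 512
  Digit '0' (value 0) x 2^8 = 0
  Digit '0' (value 0) x 2^7 = 0
  Digit '0' (value 0) x 2^6 = 0
  Digit '0' (value 0) x 2^5 = 0
  Digit '1' (value 1) x 2^4 = 16
  Digit '1' (value 1) x 2^3 = 8
  Digit '0' (value 0) x 2^2 = 0
  Digit '1' (value 1) x 2^1 = 2
  Digit '1' (value 1) x 2^0 = 1
Sum = 1563

1563


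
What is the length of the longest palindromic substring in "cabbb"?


Input: "cabbb"
Checking substrings for palindromes:
  [2:5] "bbb" (len 3) => palindrome
  [2:4] "bb" (len 2) => palindrome
  [3:5] "bb" (len 2) => palindrome
Longest palindromic substring: "bbb" with length 3

3


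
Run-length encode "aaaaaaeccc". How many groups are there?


Input: aaaaaaeccc
Scanning for consecutive runs:
  Group 1: 'a' x 6 (positions 0-5)
  Group 2: 'e' x 1 (positions 6-6)
  Group 3: 'c' x 3 (positions 7-9)
Total groups: 3

3


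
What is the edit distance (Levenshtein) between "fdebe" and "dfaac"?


Computing edit distance: "fdebe" -> "dfaac"
DP table:
           d    f    a    a    c
      0    1    2    3    4    5
  f   1    1    1    2    3    4
  d   2    1    2    2    3    4
  e   3    2    2    3    3    4
  b   4    3    3    3    4    4
  e   5    4    4    4    4    5
Edit distance = dp[5][5] = 5

5


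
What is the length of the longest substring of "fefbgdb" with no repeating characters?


Input: "fefbgdb"
Sliding window (track last position of each char):
  Position 0 ('f'): window [0,0] length 1 -- new best
  Position 1 ('e'): window [0,1] length 2 -- new best
  Position 2 ('f'): repeat (last at 0), move window start to 1
  Position 2 ('f'): window [1,2] length 2
  Position 3 ('b'): window [1,3] length 3 -- new best
  Position 4 ('g'): window [1,4] length 4 -- new best
  Position 5 ('d'): window [1,5] length 5 -- new best
  Position 6 ('b'): repeat (last at 3), move window start to 4
  Position 6 ('b'): window [4,6] length 3
Longest substring with no repeats: "efbgd" with length 5

5


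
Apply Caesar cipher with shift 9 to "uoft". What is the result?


Caesar cipher: shift "uoft" by 9
  'u' (pos 20) + 9 = pos 3 = 'd'
  'o' (pos 14) + 9 = pos 23 = 'x'
  'f' (pos 5) + 9 = pos 14 = 'o'
  't' (pos 19) + 9 = pos 2 = 'c'
Result: dxoc

dxoc


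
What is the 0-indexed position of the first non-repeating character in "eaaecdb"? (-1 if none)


Input: eaaecdb
Character frequencies:
  'a': 2
  'b': 1
  'c': 1
  'd': 1
  'e': 2
Scanning left to right for freq == 1:
  Position 0 ('e'): freq=2, skip
  Position 1 ('a'): freq=2, skip
  Position 2 ('a'): freq=2, skip
  Position 3 ('e'): freq=2, skip
  Position 4 ('c'): unique! => answer = 4

4


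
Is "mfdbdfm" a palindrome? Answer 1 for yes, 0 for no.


Input: mfdbdfm
Reversed: mfdbdfm
  Compare pos 0 ('m') with pos 6 ('m'): match
  Compare pos 1 ('f') with pos 5 ('f'): match
  Compare pos 2 ('d') with pos 4 ('d'): match
Result: palindrome

1


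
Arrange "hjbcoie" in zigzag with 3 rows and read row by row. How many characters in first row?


Zigzag "hjbcoie" into 3 rows:
Placing characters:
  'h' => row 0
  'j' => row 1
  'b' => row 2
  'c' => row 1
  'o' => row 0
  'i' => row 1
  'e' => row 2
Rows:
  Row 0: "ho"
  Row 1: "jci"
  Row 2: "be"
First row length: 2

2


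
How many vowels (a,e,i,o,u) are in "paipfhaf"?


Input: paipfhaf
Checking each character:
  'p' at position 0: consonant
  'a' at position 1: vowel (running total: 1)
  'i' at position 2: vowel (running total: 2)
  'p' at position 3: consonant
  'f' at position 4: consonant
  'h' at position 5: consonant
  'a' at position 6: vowel (running total: 3)
  'f' at position 7: consonant
Total vowels: 3

3


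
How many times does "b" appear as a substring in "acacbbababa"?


Searching for "b" in "acacbbababa"
Scanning each position:
  Position 0: "a" => no
  Position 1: "c" => no
  Position 2: "a" => no
  Position 3: "c" => no
  Position 4: "b" => MATCH
  Position 5: "b" => MATCH
  Position 6: "a" => no
  Position 7: "b" => MATCH
  Position 8: "a" => no
  Position 9: "b" => MATCH
  Position 10: "a" => no
Total occurrences: 4

4


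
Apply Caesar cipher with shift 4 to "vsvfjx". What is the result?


Caesar cipher: shift "vsvfjx" by 4
  'v' (pos 21) + 4 = pos 25 = 'z'
  's' (pos 18) + 4 = pos 22 = 'w'
  'v' (pos 21) + 4 = pos 25 = 'z'
  'f' (pos 5) + 4 = pos 9 = 'j'
  'j' (pos 9) + 4 = pos 13 = 'n'
  'x' (pos 23) + 4 = pos 1 = 'b'
Result: zwzjnb

zwzjnb


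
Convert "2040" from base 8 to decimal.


Input: "2040" in base 8
Positional expansion:
  Digit '2' (value 2) x 8^3 = 1024
  Digit '0' (value 0) x 8^2 = 0
  Digit '4' (value 4) x 8^1 = 32
  Digit '0' (value 0) x 8^0 = 0
Sum = 1056

1056


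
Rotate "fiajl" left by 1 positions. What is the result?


Input: "fiajl", rotate left by 1
First 1 characters: "f"
Remaining characters: "iajl"
Concatenate remaining + first: "iajl" + "f" = "iajlf"

iajlf


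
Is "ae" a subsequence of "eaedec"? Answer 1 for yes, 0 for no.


Check if "ae" is a subsequence of "eaedec"
Greedy scan:
  Position 0 ('e'): no match needed
  Position 1 ('a'): matches sub[0] = 'a'
  Position 2 ('e'): matches sub[1] = 'e'
  Position 3 ('d'): no match needed
  Position 4 ('e'): no match needed
  Position 5 ('c'): no match needed
All 2 characters matched => is a subsequence

1


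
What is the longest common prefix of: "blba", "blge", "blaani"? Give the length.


Words: blba, blge, blaani
  Position 0: all 'b' => match
  Position 1: all 'l' => match
  Position 2: ('b', 'g', 'a') => mismatch, stop
LCP = "bl" (length 2)

2


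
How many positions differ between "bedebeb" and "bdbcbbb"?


Comparing "bedebeb" and "bdbcbbb" position by position:
  Position 0: 'b' vs 'b' => same
  Position 1: 'e' vs 'd' => DIFFER
  Position 2: 'd' vs 'b' => DIFFER
  Position 3: 'e' vs 'c' => DIFFER
  Position 4: 'b' vs 'b' => same
  Position 5: 'e' vs 'b' => DIFFER
  Position 6: 'b' vs 'b' => same
Positions that differ: 4

4


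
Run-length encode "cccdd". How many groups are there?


Input: cccdd
Scanning for consecutive runs:
  Group 1: 'c' x 3 (positions 0-2)
  Group 2: 'd' x 2 (positions 3-4)
Total groups: 2

2


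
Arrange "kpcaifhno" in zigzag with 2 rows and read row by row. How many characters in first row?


Zigzag "kpcaifhno" into 2 rows:
Placing characters:
  'k' => row 0
  'p' => row 1
  'c' => row 0
  'a' => row 1
  'i' => row 0
  'f' => row 1
  'h' => row 0
  'n' => row 1
  'o' => row 0
Rows:
  Row 0: "kciho"
  Row 1: "pafn"
First row length: 5

5


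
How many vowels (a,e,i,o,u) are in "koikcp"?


Input: koikcp
Checking each character:
  'k' at position 0: consonant
  'o' at position 1: vowel (running total: 1)
  'i' at position 2: vowel (running total: 2)
  'k' at position 3: consonant
  'c' at position 4: consonant
  'p' at position 5: consonant
Total vowels: 2

2


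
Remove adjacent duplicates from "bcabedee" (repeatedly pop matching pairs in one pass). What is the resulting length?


Input: bcabedee
Stack-based adjacent duplicate removal:
  Read 'b': push. Stack: b
  Read 'c': push. Stack: bc
  Read 'a': push. Stack: bca
  Read 'b': push. Stack: bcab
  Read 'e': push. Stack: bcabe
  Read 'd': push. Stack: bcabed
  Read 'e': push. Stack: bcabede
  Read 'e': matches stack top 'e' => pop. Stack: bcabed
Final stack: "bcabed" (length 6)

6


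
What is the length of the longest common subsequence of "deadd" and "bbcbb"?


LCS of "deadd" and "bbcbb"
DP table:
           b    b    c    b    b
      0    0    0    0    0    0
  d   0    0    0    0    0    0
  e   0    0    0    0    0    0
  a   0    0    0    0    0    0
  d   0    0    0    0    0    0
  d   0    0    0    0    0    0
LCS length = dp[5][5] = 0

0


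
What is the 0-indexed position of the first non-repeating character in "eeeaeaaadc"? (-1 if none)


Input: eeeaeaaadc
Character frequencies:
  'a': 4
  'c': 1
  'd': 1
  'e': 4
Scanning left to right for freq == 1:
  Position 0 ('e'): freq=4, skip
  Position 1 ('e'): freq=4, skip
  Position 2 ('e'): freq=4, skip
  Position 3 ('a'): freq=4, skip
  Position 4 ('e'): freq=4, skip
  Position 5 ('a'): freq=4, skip
  Position 6 ('a'): freq=4, skip
  Position 7 ('a'): freq=4, skip
  Position 8 ('d'): unique! => answer = 8

8


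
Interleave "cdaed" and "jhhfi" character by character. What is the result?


Interleaving "cdaed" and "jhhfi":
  Position 0: 'c' from first, 'j' from second => "cj"
  Position 1: 'd' from first, 'h' from second => "dh"
  Position 2: 'a' from first, 'h' from second => "ah"
  Position 3: 'e' from first, 'f' from second => "ef"
  Position 4: 'd' from first, 'i' from second => "di"
Result: cjdhahefdi

cjdhahefdi


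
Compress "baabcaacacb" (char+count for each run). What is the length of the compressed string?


Input: baabcaacacb
Runs:
  'b' x 1 => "b1"
  'a' x 2 => "a2"
  'b' x 1 => "b1"
  'c' x 1 => "c1"
  'a' x 2 => "a2"
  'c' x 1 => "c1"
  'a' x 1 => "a1"
  'c' x 1 => "c1"
  'b' x 1 => "b1"
Compressed: "b1a2b1c1a2c1a1c1b1"
Compressed length: 18

18


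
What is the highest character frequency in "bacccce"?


Input: bacccce
Character counts:
  'a': 1
  'b': 1
  'c': 4
  'e': 1
Maximum frequency: 4

4


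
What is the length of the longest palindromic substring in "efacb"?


Input: "efacb"
Checking substrings for palindromes:
  No multi-char palindromic substrings found
Longest palindromic substring: "e" with length 1

1


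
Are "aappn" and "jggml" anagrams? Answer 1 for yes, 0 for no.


Strings: "aappn", "jggml"
Sorted first:  aanpp
Sorted second: ggjlm
Differ at position 0: 'a' vs 'g' => not anagrams

0


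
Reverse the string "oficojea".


Input: oficojea
Reading characters right to left:
  Position 7: 'a'
  Position 6: 'e'
  Position 5: 'j'
  Position 4: 'o'
  Position 3: 'c'
  Position 2: 'i'
  Position 1: 'f'
  Position 0: 'o'
Reversed: aejocifo

aejocifo


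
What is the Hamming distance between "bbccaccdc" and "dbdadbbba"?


Comparing "bbccaccdc" and "dbdadbbba" position by position:
  Position 0: 'b' vs 'd' => differ
  Position 1: 'b' vs 'b' => same
  Position 2: 'c' vs 'd' => differ
  Position 3: 'c' vs 'a' => differ
  Position 4: 'a' vs 'd' => differ
  Position 5: 'c' vs 'b' => differ
  Position 6: 'c' vs 'b' => differ
  Position 7: 'd' vs 'b' => differ
  Position 8: 'c' vs 'a' => differ
Total differences (Hamming distance): 8

8


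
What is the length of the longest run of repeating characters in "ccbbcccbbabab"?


Input: "ccbbcccbbabab"
Scanning for longest run:
  Position 1 ('c'): continues run of 'c', length=2
  Position 2 ('b'): new char, reset run to 1
  Position 3 ('b'): continues run of 'b', length=2
  Position 4 ('c'): new char, reset run to 1
  Position 5 ('c'): continues run of 'c', length=2
  Position 6 ('c'): continues run of 'c', length=3
  Position 7 ('b'): new char, reset run to 1
  Position 8 ('b'): continues run of 'b', length=2
  Position 9 ('a'): new char, reset run to 1
  Position 10 ('b'): new char, reset run to 1
  Position 11 ('a'): new char, reset run to 1
  Position 12 ('b'): new char, reset run to 1
Longest run: 'c' with length 3

3


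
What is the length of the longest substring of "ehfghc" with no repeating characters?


Input: "ehfghc"
Sliding window (track last position of each char):
  Position 0 ('e'): window [0,0] length 1 -- new best
  Position 1 ('h'): window [0,1] length 2 -- new best
  Position 2 ('f'): window [0,2] length 3 -- new best
  Position 3 ('g'): window [0,3] length 4 -- new best
  Position 4 ('h'): repeat (last at 1), move window start to 2
  Position 4 ('h'): window [2,4] length 3
  Position 5 ('c'): window [2,5] length 4
Longest substring with no repeats: "ehfg" with length 4

4


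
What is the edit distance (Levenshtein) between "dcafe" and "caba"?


Computing edit distance: "dcafe" -> "caba"
DP table:
           c    a    b    a
      0    1    2    3    4
  d   1    1    2    3    4
  c   2    1    2    3    4
  a   3    2    1    2    3
  f   4    3    2    2    3
  e   5    4    3    3    3
Edit distance = dp[5][4] = 3

3


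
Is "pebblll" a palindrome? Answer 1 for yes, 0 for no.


Input: pebblll
Reversed: lllbbep
  Compare pos 0 ('p') with pos 6 ('l'): MISMATCH
  Compare pos 1 ('e') with pos 5 ('l'): MISMATCH
  Compare pos 2 ('b') with pos 4 ('l'): MISMATCH
Result: not a palindrome

0


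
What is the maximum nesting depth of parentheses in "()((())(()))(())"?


Input: "()((())(()))(())"
Tracking depth:
  Position 0 '(': depth becomes 1
  Position 1 ')': depth becomes 0
  Position 2 '(': depth becomes 1
  Position 3 '(': depth becomes 2
  Position 4 '(': depth becomes 3
  Position 5 ')': depth becomes 2
  Position 6 ')': depth becomes 1
  Position 7 '(': depth becomes 2
  Position 8 '(': depth becomes 3
  Position 9 ')': depth becomes 2
  Position 10 ')': depth becomes 1
  Position 11 ')': depth becomes 0
  Position 12 '(': depth becomes 1
  Position 13 '(': depth becomes 2
  Position 14 ')': depth becomes 1
  Position 15 ')': depth becomes 0
Maximum depth reached: 3

3


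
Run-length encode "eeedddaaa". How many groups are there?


Input: eeedddaaa
Scanning for consecutive runs:
  Group 1: 'e' x 3 (positions 0-2)
  Group 2: 'd' x 3 (positions 3-5)
  Group 3: 'a' x 3 (positions 6-8)
Total groups: 3

3


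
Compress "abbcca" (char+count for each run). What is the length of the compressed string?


Input: abbcca
Runs:
  'a' x 1 => "a1"
  'b' x 2 => "b2"
  'c' x 2 => "c2"
  'a' x 1 => "a1"
Compressed: "a1b2c2a1"
Compressed length: 8

8


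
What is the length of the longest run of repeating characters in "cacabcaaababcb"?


Input: "cacabcaaababcb"
Scanning for longest run:
  Position 1 ('a'): new char, reset run to 1
  Position 2 ('c'): new char, reset run to 1
  Position 3 ('a'): new char, reset run to 1
  Position 4 ('b'): new char, reset run to 1
  Position 5 ('c'): new char, reset run to 1
  Position 6 ('a'): new char, reset run to 1
  Position 7 ('a'): continues run of 'a', length=2
  Position 8 ('a'): continues run of 'a', length=3
  Position 9 ('b'): new char, reset run to 1
  Position 10 ('a'): new char, reset run to 1
  Position 11 ('b'): new char, reset run to 1
  Position 12 ('c'): new char, reset run to 1
  Position 13 ('b'): new char, reset run to 1
Longest run: 'a' with length 3

3


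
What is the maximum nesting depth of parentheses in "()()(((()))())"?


Input: "()()(((()))())"
Tracking depth:
  Position 0 '(': depth becomes 1
  Position 1 ')': depth becomes 0
  Position 2 '(': depth becomes 1
  Position 3 ')': depth becomes 0
  Position 4 '(': depth becomes 1
  Position 5 '(': depth becomes 2
  Position 6 '(': depth becomes 3
  Position 7 '(': depth becomes 4
  Position 8 ')': depth becomes 3
  Position 9 ')': depth becomes 2
  Position 10 ')': depth becomes 1
  Position 11 '(': depth becomes 2
  Position 12 ')': depth becomes 1
  Position 13 ')': depth becomes 0
Maximum depth reached: 4

4


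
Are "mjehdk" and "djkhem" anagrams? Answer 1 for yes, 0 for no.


Strings: "mjehdk", "djkhem"
Sorted first:  dehjkm
Sorted second: dehjkm
Sorted forms match => anagrams

1


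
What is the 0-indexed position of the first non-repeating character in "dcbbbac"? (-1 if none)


Input: dcbbbac
Character frequencies:
  'a': 1
  'b': 3
  'c': 2
  'd': 1
Scanning left to right for freq == 1:
  Position 0 ('d'): unique! => answer = 0

0


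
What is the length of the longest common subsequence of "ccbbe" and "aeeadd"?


LCS of "ccbbe" and "aeeadd"
DP table:
           a    e    e    a    d    d
      0    0    0    0    0    0    0
  c   0    0    0    0    0    0    0
  c   0    0    0    0    0    0    0
  b   0    0    0    0    0    0    0
  b   0    0    0    0    0    0    0
  e   0    0    1    1    1    1    1
LCS length = dp[5][6] = 1

1


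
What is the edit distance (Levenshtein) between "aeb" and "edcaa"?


Computing edit distance: "aeb" -> "edcaa"
DP table:
           e    d    c    a    a
      0    1    2    3    4    5
  a   1    1    2    3    3    4
  e   2    1    2    3    4    4
  b   3    2    2    3    4    5
Edit distance = dp[3][5] = 5

5


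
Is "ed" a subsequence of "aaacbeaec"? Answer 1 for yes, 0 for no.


Check if "ed" is a subsequence of "aaacbeaec"
Greedy scan:
  Position 0 ('a'): no match needed
  Position 1 ('a'): no match needed
  Position 2 ('a'): no match needed
  Position 3 ('c'): no match needed
  Position 4 ('b'): no match needed
  Position 5 ('e'): matches sub[0] = 'e'
  Position 6 ('a'): no match needed
  Position 7 ('e'): no match needed
  Position 8 ('c'): no match needed
Only matched 1/2 characters => not a subsequence

0


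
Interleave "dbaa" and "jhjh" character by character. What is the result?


Interleaving "dbaa" and "jhjh":
  Position 0: 'd' from first, 'j' from second => "dj"
  Position 1: 'b' from first, 'h' from second => "bh"
  Position 2: 'a' from first, 'j' from second => "aj"
  Position 3: 'a' from first, 'h' from second => "ah"
Result: djbhajah

djbhajah


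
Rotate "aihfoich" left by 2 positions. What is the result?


Input: "aihfoich", rotate left by 2
First 2 characters: "ai"
Remaining characters: "hfoich"
Concatenate remaining + first: "hfoich" + "ai" = "hfoichai"

hfoichai


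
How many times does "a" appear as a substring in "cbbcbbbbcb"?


Searching for "a" in "cbbcbbbbcb"
Scanning each position:
  Position 0: "c" => no
  Position 1: "b" => no
  Position 2: "b" => no
  Position 3: "c" => no
  Position 4: "b" => no
  Position 5: "b" => no
  Position 6: "b" => no
  Position 7: "b" => no
  Position 8: "c" => no
  Position 9: "b" => no
Total occurrences: 0

0


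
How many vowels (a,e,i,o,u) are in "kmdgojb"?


Input: kmdgojb
Checking each character:
  'k' at position 0: consonant
  'm' at position 1: consonant
  'd' at position 2: consonant
  'g' at position 3: consonant
  'o' at position 4: vowel (running total: 1)
  'j' at position 5: consonant
  'b' at position 6: consonant
Total vowels: 1

1


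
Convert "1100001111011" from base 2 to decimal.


Input: "1100001111011" in base 2
Positional expansion:
  Digit '1' (value 1) x 2^12 = 4096
  Digit '1' (value 1) x 2^11 = 2048
  Digit '0' (value 0) x 2^10 = 0
  Digit '0' (value 0) x 2^9 = 0
  Digit '0' (value 0) x 2^8 = 0
  Digit '0' (value 0) x 2^7 = 0
  Digit '1' (value 1) x 2^6 = 64
  Digit '1' (value 1) x 2^5 = 32
  Digit '1' (value 1) x 2^4 = 16
  Digit '1' (value 1) x 2^3 = 8
  Digit '0' (value 0) x 2^2 = 0
  Digit '1' (value 1) x 2^1 = 2
  Digit '1' (value 1) x 2^0 = 1
Sum = 6267

6267


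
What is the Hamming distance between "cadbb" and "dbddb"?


Comparing "cadbb" and "dbddb" position by position:
  Position 0: 'c' vs 'd' => differ
  Position 1: 'a' vs 'b' => differ
  Position 2: 'd' vs 'd' => same
  Position 3: 'b' vs 'd' => differ
  Position 4: 'b' vs 'b' => same
Total differences (Hamming distance): 3

3


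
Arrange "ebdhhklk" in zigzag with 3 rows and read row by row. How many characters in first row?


Zigzag "ebdhhklk" into 3 rows:
Placing characters:
  'e' => row 0
  'b' => row 1
  'd' => row 2
  'h' => row 1
  'h' => row 0
  'k' => row 1
  'l' => row 2
  'k' => row 1
Rows:
  Row 0: "eh"
  Row 1: "bhkk"
  Row 2: "dl"
First row length: 2

2


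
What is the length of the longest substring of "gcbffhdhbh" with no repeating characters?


Input: "gcbffhdhbh"
Sliding window (track last position of each char):
  Position 0 ('g'): window [0,0] length 1 -- new best
  Position 1 ('c'): window [0,1] length 2 -- new best
  Position 2 ('b'): window [0,2] length 3 -- new best
  Position 3 ('f'): window [0,3] length 4 -- new best
  Position 4 ('f'): repeat (last at 3), move window start to 4
  Position 4 ('f'): window [4,4] length 1
  Position 5 ('h'): window [4,5] length 2
  Position 6 ('d'): window [4,6] length 3
  Position 7 ('h'): repeat (last at 5), move window start to 6
  Position 7 ('h'): window [6,7] length 2
  Position 8 ('b'): window [6,8] length 3
  Position 9 ('h'): repeat (last at 7), move window start to 8
  Position 9 ('h'): window [8,9] length 2
Longest substring with no repeats: "gcbf" with length 4

4


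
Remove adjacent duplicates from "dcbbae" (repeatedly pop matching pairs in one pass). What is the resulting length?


Input: dcbbae
Stack-based adjacent duplicate removal:
  Read 'd': push. Stack: d
  Read 'c': push. Stack: dc
  Read 'b': push. Stack: dcb
  Read 'b': matches stack top 'b' => pop. Stack: dc
  Read 'a': push. Stack: dca
  Read 'e': push. Stack: dcae
Final stack: "dcae" (length 4)

4


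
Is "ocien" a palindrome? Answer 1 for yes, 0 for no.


Input: ocien
Reversed: neico
  Compare pos 0 ('o') with pos 4 ('n'): MISMATCH
  Compare pos 1 ('c') with pos 3 ('e'): MISMATCH
Result: not a palindrome

0


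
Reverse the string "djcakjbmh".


Input: djcakjbmh
Reading characters right to left:
  Position 8: 'h'
  Position 7: 'm'
  Position 6: 'b'
  Position 5: 'j'
  Position 4: 'k'
  Position 3: 'a'
  Position 2: 'c'
  Position 1: 'j'
  Position 0: 'd'
Reversed: hmbjkacjd

hmbjkacjd


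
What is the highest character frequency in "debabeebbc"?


Input: debabeebbc
Character counts:
  'a': 1
  'b': 4
  'c': 1
  'd': 1
  'e': 3
Maximum frequency: 4

4


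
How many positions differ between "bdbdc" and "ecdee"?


Comparing "bdbdc" and "ecdee" position by position:
  Position 0: 'b' vs 'e' => DIFFER
  Position 1: 'd' vs 'c' => DIFFER
  Position 2: 'b' vs 'd' => DIFFER
  Position 3: 'd' vs 'e' => DIFFER
  Position 4: 'c' vs 'e' => DIFFER
Positions that differ: 5

5


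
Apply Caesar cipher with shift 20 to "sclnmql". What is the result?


Caesar cipher: shift "sclnmql" by 20
  's' (pos 18) + 20 = pos 12 = 'm'
  'c' (pos 2) + 20 = pos 22 = 'w'
  'l' (pos 11) + 20 = pos 5 = 'f'
  'n' (pos 13) + 20 = pos 7 = 'h'
  'm' (pos 12) + 20 = pos 6 = 'g'
  'q' (pos 16) + 20 = pos 10 = 'k'
  'l' (pos 11) + 20 = pos 5 = 'f'
Result: mwfhgkf

mwfhgkf


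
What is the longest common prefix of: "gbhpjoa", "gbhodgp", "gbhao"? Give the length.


Words: gbhpjoa, gbhodgp, gbhao
  Position 0: all 'g' => match
  Position 1: all 'b' => match
  Position 2: all 'h' => match
  Position 3: ('p', 'o', 'a') => mismatch, stop
LCP = "gbh" (length 3)

3


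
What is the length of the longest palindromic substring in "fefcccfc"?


Input: "fefcccfc"
Checking substrings for palindromes:
  [2:7] "fcccf" (len 5) => palindrome
  [0:3] "fef" (len 3) => palindrome
  [3:6] "ccc" (len 3) => palindrome
  [5:8] "cfc" (len 3) => palindrome
  [3:5] "cc" (len 2) => palindrome
  [4:6] "cc" (len 2) => palindrome
Longest palindromic substring: "fcccf" with length 5

5


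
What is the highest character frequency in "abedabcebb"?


Input: abedabcebb
Character counts:
  'a': 2
  'b': 4
  'c': 1
  'd': 1
  'e': 2
Maximum frequency: 4

4


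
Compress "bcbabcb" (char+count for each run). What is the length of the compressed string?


Input: bcbabcb
Runs:
  'b' x 1 => "b1"
  'c' x 1 => "c1"
  'b' x 1 => "b1"
  'a' x 1 => "a1"
  'b' x 1 => "b1"
  'c' x 1 => "c1"
  'b' x 1 => "b1"
Compressed: "b1c1b1a1b1c1b1"
Compressed length: 14

14


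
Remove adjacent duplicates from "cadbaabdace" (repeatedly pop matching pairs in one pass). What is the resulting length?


Input: cadbaabdace
Stack-based adjacent duplicate removal:
  Read 'c': push. Stack: c
  Read 'a': push. Stack: ca
  Read 'd': push. Stack: cad
  Read 'b': push. Stack: cadb
  Read 'a': push. Stack: cadba
  Read 'a': matches stack top 'a' => pop. Stack: cadb
  Read 'b': matches stack top 'b' => pop. Stack: cad
  Read 'd': matches stack top 'd' => pop. Stack: ca
  Read 'a': matches stack top 'a' => pop. Stack: c
  Read 'c': matches stack top 'c' => pop. Stack: (empty)
  Read 'e': push. Stack: e
Final stack: "e" (length 1)

1


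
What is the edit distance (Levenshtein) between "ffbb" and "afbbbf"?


Computing edit distance: "ffbb" -> "afbbbf"
DP table:
           a    f    b    b    b    f
      0    1    2    3    4    5    6
  f   1    1    1    2    3    4    5
  f   2    2    1    2    3    4    4
  b   3    3    2    1    2    3    4
  b   4    4    3    2    1    2    3
Edit distance = dp[4][6] = 3

3


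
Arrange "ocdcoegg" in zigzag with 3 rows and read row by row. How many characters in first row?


Zigzag "ocdcoegg" into 3 rows:
Placing characters:
  'o' => row 0
  'c' => row 1
  'd' => row 2
  'c' => row 1
  'o' => row 0
  'e' => row 1
  'g' => row 2
  'g' => row 1
Rows:
  Row 0: "oo"
  Row 1: "cceg"
  Row 2: "dg"
First row length: 2

2


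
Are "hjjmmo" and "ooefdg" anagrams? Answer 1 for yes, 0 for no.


Strings: "hjjmmo", "ooefdg"
Sorted first:  hjjmmo
Sorted second: defgoo
Differ at position 0: 'h' vs 'd' => not anagrams

0


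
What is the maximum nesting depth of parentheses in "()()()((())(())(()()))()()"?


Input: "()()()((())(())(()()))()()"
Tracking depth:
  Position 0 '(': depth becomes 1
  Position 1 ')': depth becomes 0
  Position 2 '(': depth becomes 1
  Position 3 ')': depth becomes 0
  Position 4 '(': depth becomes 1
  Position 5 ')': depth becomes 0
  Position 6 '(': depth becomes 1
  Position 7 '(': depth becomes 2
  Position 8 '(': depth becomes 3
  Position 9 ')': depth becomes 2
  Position 10 ')': depth becomes 1
  Position 11 '(': depth becomes 2
  Position 12 '(': depth becomes 3
  Position 13 ')': depth becomes 2
  Position 14 ')': depth becomes 1
  Position 15 '(': depth becomes 2
  Position 16 '(': depth becomes 3
  Position 17 ')': depth becomes 2
  Position 18 '(': depth becomes 3
  Position 19 ')': depth becomes 2
  Position 20 ')': depth becomes 1
  Position 21 ')': depth becomes 0
  Position 22 '(': depth becomes 1
  Position 23 ')': depth becomes 0
  Position 24 '(': depth becomes 1
  Position 25 ')': depth becomes 0
Maximum depth reached: 3

3


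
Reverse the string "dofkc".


Input: dofkc
Reading characters right to left:
  Position 4: 'c'
  Position 3: 'k'
  Position 2: 'f'
  Position 1: 'o'
  Position 0: 'd'
Reversed: ckfod

ckfod


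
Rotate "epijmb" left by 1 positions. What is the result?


Input: "epijmb", rotate left by 1
First 1 characters: "e"
Remaining characters: "pijmb"
Concatenate remaining + first: "pijmb" + "e" = "pijmbe"

pijmbe


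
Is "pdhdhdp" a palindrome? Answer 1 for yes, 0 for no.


Input: pdhdhdp
Reversed: pdhdhdp
  Compare pos 0 ('p') with pos 6 ('p'): match
  Compare pos 1 ('d') with pos 5 ('d'): match
  Compare pos 2 ('h') with pos 4 ('h'): match
Result: palindrome

1


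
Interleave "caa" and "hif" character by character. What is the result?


Interleaving "caa" and "hif":
  Position 0: 'c' from first, 'h' from second => "ch"
  Position 1: 'a' from first, 'i' from second => "ai"
  Position 2: 'a' from first, 'f' from second => "af"
Result: chaiaf

chaiaf


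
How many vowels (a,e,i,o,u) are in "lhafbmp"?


Input: lhafbmp
Checking each character:
  'l' at position 0: consonant
  'h' at position 1: consonant
  'a' at position 2: vowel (running total: 1)
  'f' at position 3: consonant
  'b' at position 4: consonant
  'm' at position 5: consonant
  'p' at position 6: consonant
Total vowels: 1

1


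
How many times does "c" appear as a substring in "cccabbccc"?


Searching for "c" in "cccabbccc"
Scanning each position:
  Position 0: "c" => MATCH
  Position 1: "c" => MATCH
  Position 2: "c" => MATCH
  Position 3: "a" => no
  Position 4: "b" => no
  Position 5: "b" => no
  Position 6: "c" => MATCH
  Position 7: "c" => MATCH
  Position 8: "c" => MATCH
Total occurrences: 6

6


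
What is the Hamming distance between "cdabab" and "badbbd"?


Comparing "cdabab" and "badbbd" position by position:
  Position 0: 'c' vs 'b' => differ
  Position 1: 'd' vs 'a' => differ
  Position 2: 'a' vs 'd' => differ
  Position 3: 'b' vs 'b' => same
  Position 4: 'a' vs 'b' => differ
  Position 5: 'b' vs 'd' => differ
Total differences (Hamming distance): 5

5


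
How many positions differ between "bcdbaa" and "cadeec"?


Comparing "bcdbaa" and "cadeec" position by position:
  Position 0: 'b' vs 'c' => DIFFER
  Position 1: 'c' vs 'a' => DIFFER
  Position 2: 'd' vs 'd' => same
  Position 3: 'b' vs 'e' => DIFFER
  Position 4: 'a' vs 'e' => DIFFER
  Position 5: 'a' vs 'c' => DIFFER
Positions that differ: 5

5


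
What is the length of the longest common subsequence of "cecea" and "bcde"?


LCS of "cecea" and "bcde"
DP table:
           b    c    d    e
      0    0    0    0    0
  c   0    0    1    1    1
  e   0    0    1    1    2
  c   0    0    1    1    2
  e   0    0    1    1    2
  a   0    0    1    1    2
LCS length = dp[5][4] = 2

2


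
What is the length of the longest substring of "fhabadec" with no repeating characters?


Input: "fhabadec"
Sliding window (track last position of each char):
  Position 0 ('f'): window [0,0] length 1 -- new best
  Position 1 ('h'): window [0,1] length 2 -- new best
  Position 2 ('a'): window [0,2] length 3 -- new best
  Position 3 ('b'): window [0,3] length 4 -- new best
  Position 4 ('a'): repeat (last at 2), move window start to 3
  Position 4 ('a'): window [3,4] length 2
  Position 5 ('d'): window [3,5] length 3
  Position 6 ('e'): window [3,6] length 4
  Position 7 ('c'): window [3,7] length 5 -- new best
Longest substring with no repeats: "badec" with length 5

5


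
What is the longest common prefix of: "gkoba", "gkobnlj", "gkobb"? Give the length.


Words: gkoba, gkobnlj, gkobb
  Position 0: all 'g' => match
  Position 1: all 'k' => match
  Position 2: all 'o' => match
  Position 3: all 'b' => match
  Position 4: ('a', 'n', 'b') => mismatch, stop
LCP = "gkob" (length 4)

4


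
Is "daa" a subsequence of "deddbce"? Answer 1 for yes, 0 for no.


Check if "daa" is a subsequence of "deddbce"
Greedy scan:
  Position 0 ('d'): matches sub[0] = 'd'
  Position 1 ('e'): no match needed
  Position 2 ('d'): no match needed
  Position 3 ('d'): no match needed
  Position 4 ('b'): no match needed
  Position 5 ('c'): no match needed
  Position 6 ('e'): no match needed
Only matched 1/3 characters => not a subsequence

0


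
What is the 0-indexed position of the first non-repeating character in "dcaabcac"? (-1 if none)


Input: dcaabcac
Character frequencies:
  'a': 3
  'b': 1
  'c': 3
  'd': 1
Scanning left to right for freq == 1:
  Position 0 ('d'): unique! => answer = 0

0


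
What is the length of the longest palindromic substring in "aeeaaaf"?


Input: "aeeaaaf"
Checking substrings for palindromes:
  [0:4] "aeea" (len 4) => palindrome
  [3:6] "aaa" (len 3) => palindrome
  [1:3] "ee" (len 2) => palindrome
  [3:5] "aa" (len 2) => palindrome
  [4:6] "aa" (len 2) => palindrome
Longest palindromic substring: "aeea" with length 4

4


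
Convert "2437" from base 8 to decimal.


Input: "2437" in base 8
Positional expansion:
  Digit '2' (value 2) x 8^3 = 1024
  Digit '4' (value 4) x 8^2 = 256
  Digit '3' (value 3) x 8^1 = 24
  Digit '7' (value 7) x 8^0 = 7
Sum = 1311

1311


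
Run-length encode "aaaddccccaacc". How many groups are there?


Input: aaaddccccaacc
Scanning for consecutive runs:
  Group 1: 'a' x 3 (positions 0-2)
  Group 2: 'd' x 2 (positions 3-4)
  Group 3: 'c' x 4 (positions 5-8)
  Group 4: 'a' x 2 (positions 9-10)
  Group 5: 'c' x 2 (positions 11-12)
Total groups: 5

5


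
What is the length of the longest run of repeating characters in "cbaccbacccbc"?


Input: "cbaccbacccbc"
Scanning for longest run:
  Position 1 ('b'): new char, reset run to 1
  Position 2 ('a'): new char, reset run to 1
  Position 3 ('c'): new char, reset run to 1
  Position 4 ('c'): continues run of 'c', length=2
  Position 5 ('b'): new char, reset run to 1
  Position 6 ('a'): new char, reset run to 1
  Position 7 ('c'): new char, reset run to 1
  Position 8 ('c'): continues run of 'c', length=2
  Position 9 ('c'): continues run of 'c', length=3
  Position 10 ('b'): new char, reset run to 1
  Position 11 ('c'): new char, reset run to 1
Longest run: 'c' with length 3

3


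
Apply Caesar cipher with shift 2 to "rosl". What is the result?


Caesar cipher: shift "rosl" by 2
  'r' (pos 17) + 2 = pos 19 = 't'
  'o' (pos 14) + 2 = pos 16 = 'q'
  's' (pos 18) + 2 = pos 20 = 'u'
  'l' (pos 11) + 2 = pos 13 = 'n'
Result: tqun

tqun


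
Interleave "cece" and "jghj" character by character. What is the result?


Interleaving "cece" and "jghj":
  Position 0: 'c' from first, 'j' from second => "cj"
  Position 1: 'e' from first, 'g' from second => "eg"
  Position 2: 'c' from first, 'h' from second => "ch"
  Position 3: 'e' from first, 'j' from second => "ej"
Result: cjegchej

cjegchej


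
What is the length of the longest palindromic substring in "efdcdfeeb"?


Input: "efdcdfeeb"
Checking substrings for palindromes:
  [0:7] "efdcdfe" (len 7) => palindrome
  [1:6] "fdcdf" (len 5) => palindrome
  [2:5] "dcd" (len 3) => palindrome
  [6:8] "ee" (len 2) => palindrome
Longest palindromic substring: "efdcdfe" with length 7

7


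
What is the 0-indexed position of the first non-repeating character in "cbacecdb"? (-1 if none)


Input: cbacecdb
Character frequencies:
  'a': 1
  'b': 2
  'c': 3
  'd': 1
  'e': 1
Scanning left to right for freq == 1:
  Position 0 ('c'): freq=3, skip
  Position 1 ('b'): freq=2, skip
  Position 2 ('a'): unique! => answer = 2

2


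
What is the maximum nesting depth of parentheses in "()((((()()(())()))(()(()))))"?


Input: "()((((()()(())()))(()(()))))"
Tracking depth:
  Position 0 '(': depth becomes 1
  Position 1 ')': depth becomes 0
  Position 2 '(': depth becomes 1
  Position 3 '(': depth becomes 2
  Position 4 '(': depth becomes 3
  Position 5 '(': depth becomes 4
  Position 6 '(': depth becomes 5
  Position 7 ')': depth becomes 4
  Position 8 '(': depth becomes 5
  Position 9 ')': depth becomes 4
  Position 10 '(': depth becomes 5
  Position 11 '(': depth becomes 6
  Position 12 ')': depth becomes 5
  Position 13 ')': depth becomes 4
  Position 14 '(': depth becomes 5
  Position 15 ')': depth becomes 4
  Position 16 ')': depth becomes 3
  Position 17 ')': depth becomes 2
  Position 18 '(': depth becomes 3
  Position 19 '(': depth becomes 4
  Position 20 ')': depth becomes 3
  Position 21 '(': depth becomes 4
  Position 22 '(': depth becomes 5
  Position 23 ')': depth becomes 4
  Position 24 ')': depth becomes 3
  Position 25 ')': depth becomes 2
  Position 26 ')': depth becomes 1
  Position 27 ')': depth becomes 0
Maximum depth reached: 6

6


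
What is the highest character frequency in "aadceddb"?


Input: aadceddb
Character counts:
  'a': 2
  'b': 1
  'c': 1
  'd': 3
  'e': 1
Maximum frequency: 3

3


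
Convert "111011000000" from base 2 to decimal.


Input: "111011000000" in base 2
Positional expansion:
  Digit '1' (value 1) x 2^11 = 2048
  Digit '1' (value 1) x 2^10 = 1024
  Digit '1' (value 1) x 2^9 = 512
  Digit '0' (value 0) x 2^8 = 0
  Digit '1' (value 1) x 2^7 = 128
  Digit '1' (value 1) x 2^6 = 64
  Digit '0' (value 0) x 2^5 = 0
  Digit '0' (value 0) x 2^4 = 0
  Digit '0' (value 0) x 2^3 = 0
  Digit '0' (value 0) x 2^2 = 0
  Digit '0' (value 0) x 2^1 = 0
  Digit '0' (value 0) x 2^0 = 0
Sum = 3776

3776


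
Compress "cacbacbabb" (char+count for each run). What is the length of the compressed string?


Input: cacbacbabb
Runs:
  'c' x 1 => "c1"
  'a' x 1 => "a1"
  'c' x 1 => "c1"
  'b' x 1 => "b1"
  'a' x 1 => "a1"
  'c' x 1 => "c1"
  'b' x 1 => "b1"
  'a' x 1 => "a1"
  'b' x 2 => "b2"
Compressed: "c1a1c1b1a1c1b1a1b2"
Compressed length: 18

18


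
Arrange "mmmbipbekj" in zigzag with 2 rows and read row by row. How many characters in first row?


Zigzag "mmmbipbekj" into 2 rows:
Placing characters:
  'm' => row 0
  'm' => row 1
  'm' => row 0
  'b' => row 1
  'i' => row 0
  'p' => row 1
  'b' => row 0
  'e' => row 1
  'k' => row 0
  'j' => row 1
Rows:
  Row 0: "mmibk"
  Row 1: "mbpej"
First row length: 5

5


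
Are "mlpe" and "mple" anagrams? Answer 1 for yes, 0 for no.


Strings: "mlpe", "mple"
Sorted first:  elmp
Sorted second: elmp
Sorted forms match => anagrams

1


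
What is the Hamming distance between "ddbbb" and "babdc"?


Comparing "ddbbb" and "babdc" position by position:
  Position 0: 'd' vs 'b' => differ
  Position 1: 'd' vs 'a' => differ
  Position 2: 'b' vs 'b' => same
  Position 3: 'b' vs 'd' => differ
  Position 4: 'b' vs 'c' => differ
Total differences (Hamming distance): 4

4


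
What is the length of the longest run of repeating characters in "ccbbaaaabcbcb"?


Input: "ccbbaaaabcbcb"
Scanning for longest run:
  Position 1 ('c'): continues run of 'c', length=2
  Position 2 ('b'): new char, reset run to 1
  Position 3 ('b'): continues run of 'b', length=2
  Position 4 ('a'): new char, reset run to 1
  Position 5 ('a'): continues run of 'a', length=2
  Position 6 ('a'): continues run of 'a', length=3
  Position 7 ('a'): continues run of 'a', length=4
  Position 8 ('b'): new char, reset run to 1
  Position 9 ('c'): new char, reset run to 1
  Position 10 ('b'): new char, reset run to 1
  Position 11 ('c'): new char, reset run to 1
  Position 12 ('b'): new char, reset run to 1
Longest run: 'a' with length 4

4


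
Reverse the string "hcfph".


Input: hcfph
Reading characters right to left:
  Position 4: 'h'
  Position 3: 'p'
  Position 2: 'f'
  Position 1: 'c'
  Position 0: 'h'
Reversed: hpfch

hpfch


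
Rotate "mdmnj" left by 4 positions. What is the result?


Input: "mdmnj", rotate left by 4
First 4 characters: "mdmn"
Remaining characters: "j"
Concatenate remaining + first: "j" + "mdmn" = "jmdmn"

jmdmn


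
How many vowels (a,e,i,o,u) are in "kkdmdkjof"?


Input: kkdmdkjof
Checking each character:
  'k' at position 0: consonant
  'k' at position 1: consonant
  'd' at position 2: consonant
  'm' at position 3: consonant
  'd' at position 4: consonant
  'k' at position 5: consonant
  'j' at position 6: consonant
  'o' at position 7: vowel (running total: 1)
  'f' at position 8: consonant
Total vowels: 1

1


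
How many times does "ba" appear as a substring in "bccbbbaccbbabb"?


Searching for "ba" in "bccbbbaccbbabb"
Scanning each position:
  Position 0: "bc" => no
  Position 1: "cc" => no
  Position 2: "cb" => no
  Position 3: "bb" => no
  Position 4: "bb" => no
  Position 5: "ba" => MATCH
  Position 6: "ac" => no
  Position 7: "cc" => no
  Position 8: "cb" => no
  Position 9: "bb" => no
  Position 10: "ba" => MATCH
  Position 11: "ab" => no
  Position 12: "bb" => no
Total occurrences: 2

2
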